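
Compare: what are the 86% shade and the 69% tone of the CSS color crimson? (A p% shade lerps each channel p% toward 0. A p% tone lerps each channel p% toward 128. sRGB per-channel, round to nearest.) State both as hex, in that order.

CSS crimson is rgb(220, 20, 60).
86% shade:
  R: 220 − 189.2 = 30.8 → 31
  G: 20 − 17.2 = 2.8 → 3
  B: 60 + 0.86×(0−60) = 60 − 51.6 = 8.4 → 8
  → #1F0308
69% tone:
  R: 220 − 63.48 = 156.52 → 157
  G: 20 + 74.52 = 94.52 → 95
  B: 60 + 46.92 = 106.92 → 107
  → #9D5F6B

#1F0308, #9D5F6B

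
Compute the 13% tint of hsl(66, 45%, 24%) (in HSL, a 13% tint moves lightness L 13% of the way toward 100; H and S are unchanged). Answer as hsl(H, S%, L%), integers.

L moves 13% from 24 toward 100: 24 + 9.88 = 33.88 → 34.
H and S are unchanged.

hsl(66, 45%, 34%)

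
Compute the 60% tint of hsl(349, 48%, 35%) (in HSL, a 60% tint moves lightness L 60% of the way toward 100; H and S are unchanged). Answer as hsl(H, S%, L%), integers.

hsl(349, 48%, 74%)

L moves 60% from 35 toward 100: 35 + 39 = 74 → 74.
H and S are unchanged.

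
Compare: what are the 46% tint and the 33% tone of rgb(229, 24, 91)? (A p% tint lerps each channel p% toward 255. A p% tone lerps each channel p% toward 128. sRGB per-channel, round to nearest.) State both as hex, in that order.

#F182A6, #C43A67

46% tint:
  R: 229 + 0.46×(255−229) = 229 + 11.96 = 240.96 → 241
  G: 24 + 0.46×(255−24) = 24 + 106.26 = 130.26 → 130
  B: 91 + 75.44 = 166.44 → 166
  → #F182A6
33% tone:
  R: 229 + 0.33×(128−229) = 229 − 33.33 = 195.67 → 196
  G: 24 + 0.33×(128−24) = 24 + 34.32 = 58.32 → 58
  B: 91 + 0.33×(128−91) = 91 + 12.21 = 103.21 → 103
  → #C43A67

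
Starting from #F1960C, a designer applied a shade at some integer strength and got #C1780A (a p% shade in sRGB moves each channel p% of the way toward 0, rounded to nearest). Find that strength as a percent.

20%

#F1960C is rgb(241, 150, 12); #C1780A is rgb(193, 120, 10).
On the R channel (widest range): 193 ≈ 241 + (p/100)(0 − 241), so p ≈ 100×(193 − 241)/(0 − 241) = -4800/-241 = 19.92.
p = 20 reproduces all three channels after rounding.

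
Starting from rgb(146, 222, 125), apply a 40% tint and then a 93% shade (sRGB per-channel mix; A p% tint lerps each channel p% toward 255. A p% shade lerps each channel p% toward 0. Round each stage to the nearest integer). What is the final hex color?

#0D100C

Lerp each channel 40% toward 255:
  R: 146 + 0.4×(255−146) = 146 + 43.6 = 189.6 → 190
  G: 222 + 0.4×(255−222) = 222 + 13.2 = 235.2 → 235
  B: 125 + 0.4×(255−125) = 125 + 52 = 177 → 177
After the tint: rgb(190, 235, 177) = #BEEBB1.
Per channel, c → c + 0.93(0 − c):
  R: 190 − 176.7 = 13.3 → 13
  G: 235 + 0.93×(0−235) = 235 − 218.55 = 16.45 → 16
  B: 177 + 0.93×(0−177) = 177 − 164.61 = 12.39 → 12
rgb(13, 16, 12) = #0D100C.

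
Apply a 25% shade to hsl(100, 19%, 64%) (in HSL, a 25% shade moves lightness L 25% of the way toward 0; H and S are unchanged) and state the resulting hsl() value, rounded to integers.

L moves 25% from 64 toward 0: 64 − 16 = 48 → 48.
H and S are unchanged.

hsl(100, 19%, 48%)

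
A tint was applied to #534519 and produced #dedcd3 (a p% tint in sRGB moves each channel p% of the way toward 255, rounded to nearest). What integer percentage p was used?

81%

#534519 is rgb(83, 69, 25); #dedcd3 is rgb(222, 220, 211).
On the B channel (widest range): 211 ≈ 25 + (p/100)(255 − 25), so p ≈ 100×(211 − 25)/(255 − 25) = 18600/230 = 80.87.
p = 81 reproduces all three channels after rounding.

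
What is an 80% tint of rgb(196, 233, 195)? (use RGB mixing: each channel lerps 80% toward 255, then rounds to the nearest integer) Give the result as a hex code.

#F3FBF3

Per channel, c → c + 0.8(255 − c):
  R: 196 + 0.8×(255−196) = 196 + 47.2 = 243.2 → 243
  G: 233 + 0.8×(255−233) = 233 + 17.6 = 250.6 → 251
  B: 195 + 0.8×(255−195) = 195 + 48 = 243 → 243
rgb(243, 251, 243) = #F3FBF3.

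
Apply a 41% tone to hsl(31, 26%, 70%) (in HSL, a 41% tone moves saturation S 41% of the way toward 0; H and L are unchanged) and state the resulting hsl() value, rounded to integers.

hsl(31, 15%, 70%)

S moves 41% from 26 toward 0: 26 − 10.66 = 15.34 → 15.
H and L are unchanged.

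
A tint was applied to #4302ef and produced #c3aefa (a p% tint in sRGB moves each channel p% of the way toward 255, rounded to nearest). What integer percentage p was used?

#4302ef is rgb(67, 2, 239); #c3aefa is rgb(195, 174, 250).
On the G channel (widest range): 174 ≈ 2 + (p/100)(255 − 2), so p ≈ 100×(174 − 2)/(255 − 2) = 17200/253 = 67.98.
p = 68 reproduces all three channels after rounding.

68%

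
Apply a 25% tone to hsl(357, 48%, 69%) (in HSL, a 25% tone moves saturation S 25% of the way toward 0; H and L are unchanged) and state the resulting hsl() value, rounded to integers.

hsl(357, 36%, 69%)

S moves 25% from 48 toward 0: 48 − 12 = 36 → 36.
H and L are unchanged.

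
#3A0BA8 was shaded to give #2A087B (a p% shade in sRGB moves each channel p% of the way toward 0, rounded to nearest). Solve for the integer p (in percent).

27%

#3A0BA8 is rgb(58, 11, 168); #2A087B is rgb(42, 8, 123).
On the B channel (widest range): 123 ≈ 168 + (p/100)(0 − 168), so p ≈ 100×(123 − 168)/(0 − 168) = -4500/-168 = 26.79.
p = 27 reproduces all three channels after rounding.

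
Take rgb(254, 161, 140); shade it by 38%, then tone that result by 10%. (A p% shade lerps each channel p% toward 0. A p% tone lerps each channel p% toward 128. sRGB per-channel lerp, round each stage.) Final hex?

A 38% shade moves each channel 38% toward 0:
  R: 254 + 0.38×(0−254) = 254 − 96.52 = 157.48 → 157
  G: 161 + 0.38×(0−161) = 161 − 61.18 = 99.82 → 100
  B: 140 − 53.2 = 86.8 → 87
After the shade: rgb(157, 100, 87) = #9D6457.
A 10% tone moves each channel 10% toward 128:
  R: 157 + 0.1×(128−157) = 157 − 2.9 = 154.1 → 154
  G: 100 + 0.1×(128−100) = 100 + 2.8 = 102.8 → 103
  B: 87 + 0.1×(128−87) = 87 + 4.1 = 91.1 → 91
rgb(154, 103, 91) = #9A675B.

#9A675B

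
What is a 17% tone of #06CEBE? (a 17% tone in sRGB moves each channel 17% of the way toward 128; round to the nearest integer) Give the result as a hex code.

#1BC1B3

#06CEBE is rgb(6, 206, 190).
Per channel, c → c + 0.17(128 − c):
  R: 6 + 20.74 = 26.74 → 27
  G: 206 + 0.17×(128−206) = 206 − 13.26 = 192.74 → 193
  B: 190 + 0.17×(128−190) = 190 − 10.54 = 179.46 → 179
rgb(27, 193, 179) = #1BC1B3.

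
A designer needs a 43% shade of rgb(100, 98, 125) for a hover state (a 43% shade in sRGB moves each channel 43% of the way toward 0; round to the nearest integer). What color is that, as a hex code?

#393847

Per channel, c → c + 0.43(0 − c):
  R: 100 − 43 = 57 → 57
  G: 98 − 42.14 = 55.86 → 56
  B: 125 − 53.75 = 71.25 → 71
rgb(57, 56, 71) = #393847.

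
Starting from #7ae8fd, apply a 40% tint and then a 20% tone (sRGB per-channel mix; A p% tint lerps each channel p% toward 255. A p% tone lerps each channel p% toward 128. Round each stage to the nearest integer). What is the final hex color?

#a6dae5

#7ae8fd is rgb(122, 232, 253).
A 40% tint moves each channel 40% toward 255:
  R: 122 + 0.4×(255−122) = 122 + 53.2 = 175.2 → 175
  G: 232 + 9.2 = 241.2 → 241
  B: 253 + 0.4×(255−253) = 253 + 0.8 = 253.8 → 254
After the tint: rgb(175, 241, 254) = #aff1fe.
Per channel, c → c + 0.2(128 − c):
  R: 175 + 0.2×(128−175) = 175 − 9.4 = 165.6 → 166
  G: 241 + 0.2×(128−241) = 241 − 22.6 = 218.4 → 218
  B: 254 − 25.2 = 228.8 → 229
rgb(166, 218, 229) = #a6dae5.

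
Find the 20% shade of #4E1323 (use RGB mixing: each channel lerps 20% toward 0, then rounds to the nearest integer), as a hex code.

#4E1323 is rgb(78, 19, 35).
Per channel, c → c + 0.2(0 − c):
  R: 78 + 0.2×(0−78) = 78 − 15.6 = 62.4 → 62
  G: 19 + 0.2×(0−19) = 19 − 3.8 = 15.2 → 15
  B: 35 + 0.2×(0−35) = 35 − 7 = 28 → 28
rgb(62, 15, 28) = #3E0F1C.

#3E0F1C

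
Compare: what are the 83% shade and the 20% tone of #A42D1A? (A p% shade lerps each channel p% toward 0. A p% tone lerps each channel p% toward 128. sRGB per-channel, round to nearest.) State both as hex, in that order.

#1C0804, #9D3E2E

#A42D1A is rgb(164, 45, 26).
83% shade:
  R: 164 − 136.12 = 27.88 → 28
  G: 45 + 0.83×(0−45) = 45 − 37.35 = 7.65 → 8
  B: 26 − 21.58 = 4.42 → 4
  → #1C0804
20% tone:
  R: 164 − 7.2 = 156.8 → 157
  G: 45 + 16.6 = 61.6 → 62
  B: 26 + 0.2×(128−26) = 26 + 20.4 = 46.4 → 46
  → #9D3E2E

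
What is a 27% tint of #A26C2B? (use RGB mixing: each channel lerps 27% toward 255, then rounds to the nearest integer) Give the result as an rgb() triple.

rgb(187, 148, 100)

#A26C2B is rgb(162, 108, 43).
A 27% tint moves each channel 27% toward 255:
  R: 162 + 0.27×(255−162) = 162 + 25.11 = 187.11 → 187
  G: 108 + 0.27×(255−108) = 108 + 39.69 = 147.69 → 148
  B: 43 + 0.27×(255−43) = 43 + 57.24 = 100.24 → 100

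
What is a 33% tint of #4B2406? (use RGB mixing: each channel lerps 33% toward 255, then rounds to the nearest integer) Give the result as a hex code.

#866C58

#4B2406 is rgb(75, 36, 6).
Lerp each channel 33% toward 255:
  R: 75 + 59.4 = 134.4 → 134
  G: 36 + 0.33×(255−36) = 36 + 72.27 = 108.27 → 108
  B: 6 + 0.33×(255−6) = 6 + 82.17 = 88.17 → 88
rgb(134, 108, 88) = #866C58.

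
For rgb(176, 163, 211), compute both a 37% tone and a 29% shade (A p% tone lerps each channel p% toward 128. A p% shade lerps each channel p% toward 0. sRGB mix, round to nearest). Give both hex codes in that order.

#9e96b4, #7d7496

37% tone:
  R: 176 + 0.37×(128−176) = 176 − 17.76 = 158.24 → 158
  G: 163 + 0.37×(128−163) = 163 − 12.95 = 150.05 → 150
  B: 211 − 30.71 = 180.29 → 180
  → #9e96b4
29% shade:
  R: 176 + 0.29×(0−176) = 176 − 51.04 = 124.96 → 125
  G: 163 + 0.29×(0−163) = 163 − 47.27 = 115.73 → 116
  B: 211 − 61.19 = 149.81 → 150
  → #7d7496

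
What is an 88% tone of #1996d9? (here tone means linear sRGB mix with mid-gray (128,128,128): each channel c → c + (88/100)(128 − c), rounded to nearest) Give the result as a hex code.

#74838b

#1996d9 is rgb(25, 150, 217).
Per channel, c → c + 0.88(128 − c):
  R: 25 + 0.88×(128−25) = 25 + 90.64 = 115.64 → 116
  G: 150 − 19.36 = 130.64 → 131
  B: 217 + 0.88×(128−217) = 217 − 78.32 = 138.68 → 139
rgb(116, 131, 139) = #74838b.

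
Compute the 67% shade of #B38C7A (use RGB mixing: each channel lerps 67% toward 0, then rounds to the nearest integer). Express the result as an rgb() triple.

rgb(59, 46, 40)

#B38C7A is rgb(179, 140, 122).
Lerp each channel 67% toward 0:
  R: 179 + 0.67×(0−179) = 179 − 119.93 = 59.07 → 59
  G: 140 − 93.8 = 46.2 → 46
  B: 122 − 81.74 = 40.26 → 40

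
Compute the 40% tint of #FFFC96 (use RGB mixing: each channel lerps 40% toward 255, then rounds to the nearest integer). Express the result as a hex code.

#FFFC96 is rgb(255, 252, 150).
Per channel, c → c + 0.4(255 − c):
  R: 255 + 0.4×(255−255) = 255 + 0 = 255 → 255
  G: 252 + 1.2 = 253.2 → 253
  B: 150 + 0.4×(255−150) = 150 + 42 = 192 → 192
rgb(255, 253, 192) = #FFFDC0.

#FFFDC0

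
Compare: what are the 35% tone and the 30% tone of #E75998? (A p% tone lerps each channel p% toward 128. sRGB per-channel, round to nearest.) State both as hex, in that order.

#E75998 is rgb(231, 89, 152).
35% tone:
  R: 231 + 0.35×(128−231) = 231 − 36.05 = 194.95 → 195
  G: 89 + 0.35×(128−89) = 89 + 13.65 = 102.65 → 103
  B: 152 + 0.35×(128−152) = 152 − 8.4 = 143.6 → 144
  → #C36790
30% tone:
  R: 231 + 0.3×(128−231) = 231 − 30.9 = 200.1 → 200
  G: 89 + 11.7 = 100.7 → 101
  B: 152 − 7.2 = 144.8 → 145
  → #C86591

#C36790, #C86591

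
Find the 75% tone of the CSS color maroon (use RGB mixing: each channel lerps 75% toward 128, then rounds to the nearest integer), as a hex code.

#806060

CSS maroon is rgb(128, 0, 0).
A 75% tone moves each channel 75% toward 128:
  R: 128 + 0.75×(128−128) = 128 + 0 = 128 → 128
  G: 0 + 0.75×(128−0) = 0 + 96 = 96 → 96
  B: 0 + 0.75×(128−0) = 0 + 96 = 96 → 96
rgb(128, 96, 96) = #806060.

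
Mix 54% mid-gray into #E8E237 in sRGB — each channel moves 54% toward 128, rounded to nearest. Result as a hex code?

#E8E237 is rgb(232, 226, 55).
Lerp each channel 54% toward 128:
  R: 232 − 56.16 = 175.84 → 176
  G: 226 + 0.54×(128−226) = 226 − 52.92 = 173.08 → 173
  B: 55 + 39.42 = 94.42 → 94
rgb(176, 173, 94) = #B0AD5E.

#B0AD5E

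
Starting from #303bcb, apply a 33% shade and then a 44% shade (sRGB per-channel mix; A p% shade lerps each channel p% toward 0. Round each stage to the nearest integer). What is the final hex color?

#12164c

#303bcb is rgb(48, 59, 203).
A 33% shade moves each channel 33% toward 0:
  R: 48 + 0.33×(0−48) = 48 − 15.84 = 32.16 → 32
  G: 59 + 0.33×(0−59) = 59 − 19.47 = 39.53 → 40
  B: 203 + 0.33×(0−203) = 203 − 66.99 = 136.01 → 136
After the shade: rgb(32, 40, 136) = #202888.
Per channel, c → c + 0.44(0 − c):
  R: 32 − 14.08 = 17.92 → 18
  G: 40 − 17.6 = 22.4 → 22
  B: 136 + 0.44×(0−136) = 136 − 59.84 = 76.16 → 76
rgb(18, 22, 76) = #12164c.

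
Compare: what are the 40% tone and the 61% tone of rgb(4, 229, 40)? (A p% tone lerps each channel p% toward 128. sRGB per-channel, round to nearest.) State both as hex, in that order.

40% tone:
  R: 4 + 49.6 = 53.6 → 54
  G: 229 − 40.4 = 188.6 → 189
  B: 40 + 0.4×(128−40) = 40 + 35.2 = 75.2 → 75
  → #36bd4b
61% tone:
  R: 4 + 0.61×(128−4) = 4 + 75.64 = 79.64 → 80
  G: 229 − 61.61 = 167.39 → 167
  B: 40 + 0.61×(128−40) = 40 + 53.68 = 93.68 → 94
  → #50a75e

#36bd4b, #50a75e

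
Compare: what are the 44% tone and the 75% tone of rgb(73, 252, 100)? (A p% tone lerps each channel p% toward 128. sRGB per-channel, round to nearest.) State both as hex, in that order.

44% tone:
  R: 73 + 0.44×(128−73) = 73 + 24.2 = 97.2 → 97
  G: 252 − 54.56 = 197.44 → 197
  B: 100 + 0.44×(128−100) = 100 + 12.32 = 112.32 → 112
  → #61C570
75% tone:
  R: 73 + 41.25 = 114.25 → 114
  G: 252 + 0.75×(128−252) = 252 − 93 = 159 → 159
  B: 100 + 21 = 121 → 121
  → #729F79

#61C570, #729F79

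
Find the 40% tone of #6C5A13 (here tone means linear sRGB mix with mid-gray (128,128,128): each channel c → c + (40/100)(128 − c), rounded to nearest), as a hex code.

#6C5A13 is rgb(108, 90, 19).
Per channel, c → c + 0.4(128 − c):
  R: 108 + 8 = 116 → 116
  G: 90 + 15.2 = 105.2 → 105
  B: 19 + 43.6 = 62.6 → 63
rgb(116, 105, 63) = #74693F.

#74693F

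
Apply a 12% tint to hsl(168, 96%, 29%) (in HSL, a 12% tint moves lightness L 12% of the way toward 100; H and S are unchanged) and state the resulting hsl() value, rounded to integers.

hsl(168, 96%, 38%)

L moves 12% from 29 toward 100: 29 + 8.52 = 37.52 → 38.
H and S are unchanged.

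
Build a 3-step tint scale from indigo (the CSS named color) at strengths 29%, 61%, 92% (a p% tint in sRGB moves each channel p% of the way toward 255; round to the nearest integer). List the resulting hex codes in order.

#7F4AA6, #B99CCE, #F1EBF5

CSS indigo is rgb(75, 0, 130).
29%: (75 + 52.2 = 127.2→127, 0 + 73.95 = 73.95→74, 130 + 36.25 = 166.25→166) → #7F4AA6
61%: (75 + 109.8 = 184.8→185, 0 + 155.55 = 155.55→156, 130 + 76.25 = 206.25→206) → #B99CCE
92%: (75 + 165.6 = 240.6→241, 0 + 234.6 = 234.6→235, 130 + 115 = 245→245) → #F1EBF5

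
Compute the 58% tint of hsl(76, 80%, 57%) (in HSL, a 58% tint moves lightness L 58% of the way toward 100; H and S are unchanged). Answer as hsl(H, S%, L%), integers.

L moves 58% from 57 toward 100: 57 + 24.94 = 81.94 → 82.
H and S are unchanged.

hsl(76, 80%, 82%)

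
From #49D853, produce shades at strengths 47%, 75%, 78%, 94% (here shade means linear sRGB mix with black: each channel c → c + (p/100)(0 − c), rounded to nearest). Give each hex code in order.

#49D853 is rgb(73, 216, 83).
47%: (73 − 34.31 = 38.69→39, 216 − 101.52 = 114.48→114, 83 − 39.01 = 43.99→44) → #27722C
75%: (73 − 54.75 = 18.25→18, 216 − 162 = 54→54, 83 − 62.25 = 20.75→21) → #123615
78%: (73 − 56.94 = 16.06→16, 216 − 168.48 = 47.52→48, 83 − 64.74 = 18.26→18) → #103012
94%: (73 − 68.62 = 4.38→4, 216 − 203.04 = 12.96→13, 83 − 78.02 = 4.98→5) → #040D05

#27722C, #123615, #103012, #040D05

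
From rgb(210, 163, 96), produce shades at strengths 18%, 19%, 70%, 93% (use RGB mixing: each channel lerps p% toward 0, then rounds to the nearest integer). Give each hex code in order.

18%: (210 − 37.8 = 172.2→172, 163 − 29.34 = 133.66→134, 96 − 17.28 = 78.72→79) → #ac864f
19%: (210 − 39.9 = 170.1→170, 163 − 30.97 = 132.03→132, 96 − 18.24 = 77.76→78) → #aa844e
70%: (210 − 147 = 63→63, 163 − 114.1 = 48.9→49, 96 − 67.2 = 28.8→29) → #3f311d
93%: (210 − 195.3 = 14.7→15, 163 − 151.59 = 11.41→11, 96 − 89.28 = 6.72→7) → #0f0b07

#ac864f, #aa844e, #3f311d, #0f0b07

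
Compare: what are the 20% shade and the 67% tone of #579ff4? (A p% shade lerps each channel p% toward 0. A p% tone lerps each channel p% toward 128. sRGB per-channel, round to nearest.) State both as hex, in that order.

#579ff4 is rgb(87, 159, 244).
20% shade:
  R: 87 − 17.4 = 69.6 → 70
  G: 159 − 31.8 = 127.2 → 127
  B: 244 − 48.8 = 195.2 → 195
  → #467fc3
67% tone:
  R: 87 + 0.67×(128−87) = 87 + 27.47 = 114.47 → 114
  G: 159 − 20.77 = 138.23 → 138
  B: 244 + 0.67×(128−244) = 244 − 77.72 = 166.28 → 166
  → #728aa6

#467fc3, #728aa6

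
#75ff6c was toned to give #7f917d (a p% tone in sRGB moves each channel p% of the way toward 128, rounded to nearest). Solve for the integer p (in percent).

#75ff6c is rgb(117, 255, 108); #7f917d is rgb(127, 145, 125).
On the G channel (widest range): 145 ≈ 255 + (p/100)(128 − 255), so p ≈ 100×(145 − 255)/(128 − 255) = -11000/-127 = 86.61.
p = 87 reproduces all three channels after rounding.

87%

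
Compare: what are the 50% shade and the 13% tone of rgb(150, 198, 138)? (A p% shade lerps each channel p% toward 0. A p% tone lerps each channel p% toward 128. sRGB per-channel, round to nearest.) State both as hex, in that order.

#4B6345, #93BD89

50% shade:
  R: 150 + 0.5×(0−150) = 150 − 75 = 75 → 75
  G: 198 − 99 = 99 → 99
  B: 138 + 0.5×(0−138) = 138 − 69 = 69 → 69
  → #4B6345
13% tone:
  R: 150 + 0.13×(128−150) = 150 − 2.86 = 147.14 → 147
  G: 198 − 9.1 = 188.9 → 189
  B: 138 + 0.13×(128−138) = 138 − 1.3 = 136.7 → 137
  → #93BD89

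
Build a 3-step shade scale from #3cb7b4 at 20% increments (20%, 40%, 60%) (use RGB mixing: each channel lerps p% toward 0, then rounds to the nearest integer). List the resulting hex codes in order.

#3cb7b4 is rgb(60, 183, 180).
20%: (60 − 12 = 48→48, 183 − 36.6 = 146.4→146, 180 − 36 = 144→144) → #309290
40%: (60 − 24 = 36→36, 183 − 73.2 = 109.8→110, 180 − 72 = 108→108) → #246e6c
60%: (60 − 36 = 24→24, 183 − 109.8 = 73.2→73, 180 − 108 = 72→72) → #184948

#309290, #246e6c, #184948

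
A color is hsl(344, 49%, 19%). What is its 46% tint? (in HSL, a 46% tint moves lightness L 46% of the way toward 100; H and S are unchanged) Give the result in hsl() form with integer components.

hsl(344, 49%, 56%)

L moves 46% from 19 toward 100: 19 + 37.26 = 56.26 → 56.
H and S are unchanged.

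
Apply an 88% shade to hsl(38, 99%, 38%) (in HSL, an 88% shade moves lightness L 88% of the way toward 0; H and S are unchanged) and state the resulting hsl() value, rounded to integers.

L moves 88% from 38 toward 0: 38 − 33.44 = 4.56 → 5.
H and S are unchanged.

hsl(38, 99%, 5%)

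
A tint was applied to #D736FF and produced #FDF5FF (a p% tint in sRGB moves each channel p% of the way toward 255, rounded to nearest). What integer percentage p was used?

#D736FF is rgb(215, 54, 255); #FDF5FF is rgb(253, 245, 255).
On the G channel (widest range): 245 ≈ 54 + (p/100)(255 − 54), so p ≈ 100×(245 − 54)/(255 − 54) = 19100/201 = 95.02.
p = 95 reproduces all three channels after rounding.

95%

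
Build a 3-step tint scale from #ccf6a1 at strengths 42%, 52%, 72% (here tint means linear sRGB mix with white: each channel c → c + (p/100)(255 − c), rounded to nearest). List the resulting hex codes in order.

#ccf6a1 is rgb(204, 246, 161).
42%: (204 + 21.42 = 225.42→225, 246 + 3.78 = 249.78→250, 161 + 39.48 = 200.48→200) → #e1fac8
52%: (204 + 26.52 = 230.52→231, 246 + 4.68 = 250.68→251, 161 + 48.88 = 209.88→210) → #e7fbd2
72%: (204 + 36.72 = 240.72→241, 246 + 6.48 = 252.48→252, 161 + 67.68 = 228.68→229) → #f1fce5

#e1fac8, #e7fbd2, #f1fce5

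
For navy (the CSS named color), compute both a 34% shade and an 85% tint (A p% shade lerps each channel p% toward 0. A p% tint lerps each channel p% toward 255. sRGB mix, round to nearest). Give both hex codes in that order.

#000054, #D9D9EC

CSS navy is rgb(0, 0, 128).
34% shade:
  R: 0 + 0 = 0 → 0
  G: 0 + 0 = 0 → 0
  B: 128 + 0.34×(0−128) = 128 − 43.52 = 84.48 → 84
  → #000054
85% tint:
  R: 0 + 0.85×(255−0) = 0 + 216.75 = 216.75 → 217
  G: 0 + 216.75 = 216.75 → 217
  B: 128 + 0.85×(255−128) = 128 + 107.95 = 235.95 → 236
  → #D9D9EC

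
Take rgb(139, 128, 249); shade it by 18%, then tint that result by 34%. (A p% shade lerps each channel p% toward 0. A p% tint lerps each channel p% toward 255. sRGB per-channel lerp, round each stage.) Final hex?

#A29CDD

Lerp each channel 18% toward 0:
  R: 139 + 0.18×(0−139) = 139 − 25.02 = 113.98 → 114
  G: 128 + 0.18×(0−128) = 128 − 23.04 = 104.96 → 105
  B: 249 − 44.82 = 204.18 → 204
After the shade: rgb(114, 105, 204) = #7269CC.
Per channel, c → c + 0.34(255 − c):
  R: 114 + 0.34×(255−114) = 114 + 47.94 = 161.94 → 162
  G: 105 + 0.34×(255−105) = 105 + 51 = 156 → 156
  B: 204 + 17.34 = 221.34 → 221
rgb(162, 156, 221) = #A29CDD.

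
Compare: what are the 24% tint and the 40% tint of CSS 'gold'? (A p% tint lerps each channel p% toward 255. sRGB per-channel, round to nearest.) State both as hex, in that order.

#FFE13D, #FFE766

CSS gold is rgb(255, 215, 0).
24% tint:
  R: 255 + 0.24×(255−255) = 255 + 0 = 255 → 255
  G: 215 + 0.24×(255−215) = 215 + 9.6 = 224.6 → 225
  B: 0 + 61.2 = 61.2 → 61
  → #FFE13D
40% tint:
  R: 255 + 0.4×(255−255) = 255 + 0 = 255 → 255
  G: 215 + 0.4×(255−215) = 215 + 16 = 231 → 231
  B: 0 + 0.4×(255−0) = 0 + 102 = 102 → 102
  → #FFE766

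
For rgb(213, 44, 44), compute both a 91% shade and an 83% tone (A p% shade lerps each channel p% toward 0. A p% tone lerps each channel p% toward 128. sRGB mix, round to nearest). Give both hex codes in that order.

#130404, #8E7272

91% shade:
  R: 213 + 0.91×(0−213) = 213 − 193.83 = 19.17 → 19
  G: 44 − 40.04 = 3.96 → 4
  B: 44 + 0.91×(0−44) = 44 − 40.04 = 3.96 → 4
  → #130404
83% tone:
  R: 213 + 0.83×(128−213) = 213 − 70.55 = 142.45 → 142
  G: 44 + 0.83×(128−44) = 44 + 69.72 = 113.72 → 114
  B: 44 + 0.83×(128−44) = 44 + 69.72 = 113.72 → 114
  → #8E7272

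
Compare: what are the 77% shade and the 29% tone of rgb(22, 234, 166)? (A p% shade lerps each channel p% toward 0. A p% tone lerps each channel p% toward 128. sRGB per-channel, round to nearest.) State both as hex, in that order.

77% shade:
  R: 22 + 0.77×(0−22) = 22 − 16.94 = 5.06 → 5
  G: 234 − 180.18 = 53.82 → 54
  B: 166 + 0.77×(0−166) = 166 − 127.82 = 38.18 → 38
  → #053626
29% tone:
  R: 22 + 30.74 = 52.74 → 53
  G: 234 + 0.29×(128−234) = 234 − 30.74 = 203.26 → 203
  B: 166 + 0.29×(128−166) = 166 − 11.02 = 154.98 → 155
  → #35CB9B

#053626, #35CB9B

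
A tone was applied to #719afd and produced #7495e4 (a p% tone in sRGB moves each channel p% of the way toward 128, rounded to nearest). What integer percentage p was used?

#719afd is rgb(113, 154, 253); #7495e4 is rgb(116, 149, 228).
On the B channel (widest range): 228 ≈ 253 + (p/100)(128 − 253), so p ≈ 100×(228 − 253)/(128 − 253) = -2500/-125 = 20.00.
p = 20 reproduces all three channels after rounding.

20%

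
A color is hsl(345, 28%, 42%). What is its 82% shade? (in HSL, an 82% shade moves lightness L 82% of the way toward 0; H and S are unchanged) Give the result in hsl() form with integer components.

L moves 82% from 42 toward 0: 42 − 34.44 = 7.56 → 8.
H and S are unchanged.

hsl(345, 28%, 8%)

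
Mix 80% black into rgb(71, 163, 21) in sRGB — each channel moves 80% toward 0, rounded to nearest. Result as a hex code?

Lerp each channel 80% toward 0:
  R: 71 + 0.8×(0−71) = 71 − 56.8 = 14.2 → 14
  G: 163 + 0.8×(0−163) = 163 − 130.4 = 32.6 → 33
  B: 21 − 16.8 = 4.2 → 4
rgb(14, 33, 4) = #0E2104.

#0E2104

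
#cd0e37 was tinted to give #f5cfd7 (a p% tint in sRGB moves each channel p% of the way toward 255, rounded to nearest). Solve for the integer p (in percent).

80%

#cd0e37 is rgb(205, 14, 55); #f5cfd7 is rgb(245, 207, 215).
On the G channel (widest range): 207 ≈ 14 + (p/100)(255 − 14), so p ≈ 100×(207 − 14)/(255 − 14) = 19300/241 = 80.08.
p = 80 reproduces all three channels after rounding.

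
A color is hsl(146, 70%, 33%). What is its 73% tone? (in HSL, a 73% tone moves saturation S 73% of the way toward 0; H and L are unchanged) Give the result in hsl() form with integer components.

S moves 73% from 70 toward 0: 70 − 51.1 = 18.9 → 19.
H and L are unchanged.

hsl(146, 19%, 33%)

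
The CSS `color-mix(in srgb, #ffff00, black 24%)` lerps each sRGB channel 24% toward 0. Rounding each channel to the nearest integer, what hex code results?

#ffff00 is rgb(255, 255, 0).
Lerp each channel 24% toward 0:
  R: 255 + 0.24×(0−255) = 255 − 61.2 = 193.8 → 194
  G: 255 − 61.2 = 193.8 → 194
  B: 0 + 0 = 0 → 0
rgb(194, 194, 0) = #c2c200.

#c2c200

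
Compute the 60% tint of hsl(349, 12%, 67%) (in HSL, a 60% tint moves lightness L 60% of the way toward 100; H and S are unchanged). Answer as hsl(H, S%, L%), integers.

L moves 60% from 67 toward 100: 67 + 19.8 = 86.8 → 87.
H and S are unchanged.

hsl(349, 12%, 87%)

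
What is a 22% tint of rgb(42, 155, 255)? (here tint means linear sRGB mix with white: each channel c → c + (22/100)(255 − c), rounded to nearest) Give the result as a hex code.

#59B1FF

Lerp each channel 22% toward 255:
  R: 42 + 46.86 = 88.86 → 89
  G: 155 + 22 = 177 → 177
  B: 255 + 0.22×(255−255) = 255 + 0 = 255 → 255
rgb(89, 177, 255) = #59B1FF.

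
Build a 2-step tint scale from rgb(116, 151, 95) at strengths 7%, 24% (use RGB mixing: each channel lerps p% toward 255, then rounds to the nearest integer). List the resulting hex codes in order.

7%: (116 + 9.73 = 125.73→126, 151 + 7.28 = 158.28→158, 95 + 11.2 = 106.2→106) → #7E9E6A
24%: (116 + 33.36 = 149.36→149, 151 + 24.96 = 175.96→176, 95 + 38.4 = 133.4→133) → #95B085

#7E9E6A, #95B085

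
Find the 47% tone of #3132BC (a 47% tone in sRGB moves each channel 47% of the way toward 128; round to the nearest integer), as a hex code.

#3132BC is rgb(49, 50, 188).
Lerp each channel 47% toward 128:
  R: 49 + 0.47×(128−49) = 49 + 37.13 = 86.13 → 86
  G: 50 + 0.47×(128−50) = 50 + 36.66 = 86.66 → 87
  B: 188 + 0.47×(128−188) = 188 − 28.2 = 159.8 → 160
rgb(86, 87, 160) = #5657A0.

#5657A0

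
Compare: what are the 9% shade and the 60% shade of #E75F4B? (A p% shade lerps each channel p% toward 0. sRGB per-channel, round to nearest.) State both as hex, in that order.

#D25644, #5C261E

#E75F4B is rgb(231, 95, 75).
9% shade:
  R: 231 + 0.09×(0−231) = 231 − 20.79 = 210.21 → 210
  G: 95 + 0.09×(0−95) = 95 − 8.55 = 86.45 → 86
  B: 75 + 0.09×(0−75) = 75 − 6.75 = 68.25 → 68
  → #D25644
60% shade:
  R: 231 − 138.6 = 92.4 → 92
  G: 95 + 0.6×(0−95) = 95 − 57 = 38 → 38
  B: 75 − 45 = 30 → 30
  → #5C261E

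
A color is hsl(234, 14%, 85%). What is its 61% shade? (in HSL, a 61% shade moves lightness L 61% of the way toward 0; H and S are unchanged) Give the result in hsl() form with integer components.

L moves 61% from 85 toward 0: 85 − 51.85 = 33.15 → 33.
H and S are unchanged.

hsl(234, 14%, 33%)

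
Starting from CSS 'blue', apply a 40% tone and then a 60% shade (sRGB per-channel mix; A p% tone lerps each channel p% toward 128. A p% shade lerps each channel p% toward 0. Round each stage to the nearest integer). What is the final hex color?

CSS blue is rgb(0, 0, 255).
Per channel, c → c + 0.4(128 − c):
  R: 0 + 0.4×(128−0) = 0 + 51.2 = 51.2 → 51
  G: 0 + 0.4×(128−0) = 0 + 51.2 = 51.2 → 51
  B: 255 + 0.4×(128−255) = 255 − 50.8 = 204.2 → 204
After the tone: rgb(51, 51, 204) = #3333CC.
A 60% shade moves each channel 60% toward 0:
  R: 51 + 0.6×(0−51) = 51 − 30.6 = 20.4 → 20
  G: 51 + 0.6×(0−51) = 51 − 30.6 = 20.4 → 20
  B: 204 + 0.6×(0−204) = 204 − 122.4 = 81.6 → 82
rgb(20, 20, 82) = #141452.

#141452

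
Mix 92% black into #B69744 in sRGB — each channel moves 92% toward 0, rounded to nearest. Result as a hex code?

#0F0C05

#B69744 is rgb(182, 151, 68).
A 92% shade moves each channel 92% toward 0:
  R: 182 + 0.92×(0−182) = 182 − 167.44 = 14.56 → 15
  G: 151 − 138.92 = 12.08 → 12
  B: 68 − 62.56 = 5.44 → 5
rgb(15, 12, 5) = #0F0C05.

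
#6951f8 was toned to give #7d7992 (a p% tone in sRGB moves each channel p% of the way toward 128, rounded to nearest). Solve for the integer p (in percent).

85%

#6951f8 is rgb(105, 81, 248); #7d7992 is rgb(125, 121, 146).
On the B channel (widest range): 146 ≈ 248 + (p/100)(128 − 248), so p ≈ 100×(146 − 248)/(128 − 248) = -10200/-120 = 85.00.
p = 85 reproduces all three channels after rounding.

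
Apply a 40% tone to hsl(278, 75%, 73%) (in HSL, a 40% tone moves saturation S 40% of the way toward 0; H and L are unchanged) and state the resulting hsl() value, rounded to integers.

hsl(278, 45%, 73%)

S moves 40% from 75 toward 0: 75 − 30 = 45 → 45.
H and L are unchanged.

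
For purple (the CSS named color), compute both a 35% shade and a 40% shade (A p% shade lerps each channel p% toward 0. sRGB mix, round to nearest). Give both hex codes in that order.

#530053, #4D004D

CSS purple is rgb(128, 0, 128).
35% shade:
  R: 128 − 44.8 = 83.2 → 83
  G: 0 + 0 = 0 → 0
  B: 128 + 0.35×(0−128) = 128 − 44.8 = 83.2 → 83
  → #530053
40% shade:
  R: 128 + 0.4×(0−128) = 128 − 51.2 = 76.8 → 77
  G: 0 + 0 = 0 → 0
  B: 128 + 0.4×(0−128) = 128 − 51.2 = 76.8 → 77
  → #4D004D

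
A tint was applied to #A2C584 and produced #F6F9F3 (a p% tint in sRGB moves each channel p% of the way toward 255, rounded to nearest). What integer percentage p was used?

#A2C584 is rgb(162, 197, 132); #F6F9F3 is rgb(246, 249, 243).
On the B channel (widest range): 243 ≈ 132 + (p/100)(255 − 132), so p ≈ 100×(243 − 132)/(255 − 132) = 11100/123 = 90.24.
p = 90 reproduces all three channels after rounding.

90%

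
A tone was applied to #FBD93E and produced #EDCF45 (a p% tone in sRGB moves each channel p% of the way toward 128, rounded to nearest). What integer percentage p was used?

#FBD93E is rgb(251, 217, 62); #EDCF45 is rgb(237, 207, 69).
On the R channel (widest range): 237 ≈ 251 + (p/100)(128 − 251), so p ≈ 100×(237 − 251)/(128 − 251) = -1400/-123 = 11.38.
p = 11 reproduces all three channels after rounding.

11%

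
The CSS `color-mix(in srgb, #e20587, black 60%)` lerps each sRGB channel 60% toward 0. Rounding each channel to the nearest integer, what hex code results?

#e20587 is rgb(226, 5, 135).
A 60% shade moves each channel 60% toward 0:
  R: 226 + 0.6×(0−226) = 226 − 135.6 = 90.4 → 90
  G: 5 − 3 = 2 → 2
  B: 135 − 81 = 54 → 54
rgb(90, 2, 54) = #5a0236.

#5a0236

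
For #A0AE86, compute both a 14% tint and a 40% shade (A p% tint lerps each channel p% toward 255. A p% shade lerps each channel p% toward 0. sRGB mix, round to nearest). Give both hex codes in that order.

#A0AE86 is rgb(160, 174, 134).
14% tint:
  R: 160 + 13.3 = 173.3 → 173
  G: 174 + 11.34 = 185.34 → 185
  B: 134 + 0.14×(255−134) = 134 + 16.94 = 150.94 → 151
  → #ADB997
40% shade:
  R: 160 − 64 = 96 → 96
  G: 174 − 69.6 = 104.4 → 104
  B: 134 + 0.4×(0−134) = 134 − 53.6 = 80.4 → 80
  → #606850

#ADB997, #606850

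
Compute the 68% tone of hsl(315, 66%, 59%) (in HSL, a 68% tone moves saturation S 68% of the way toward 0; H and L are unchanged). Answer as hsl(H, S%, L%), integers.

S moves 68% from 66 toward 0: 66 − 44.88 = 21.12 → 21.
H and L are unchanged.

hsl(315, 21%, 59%)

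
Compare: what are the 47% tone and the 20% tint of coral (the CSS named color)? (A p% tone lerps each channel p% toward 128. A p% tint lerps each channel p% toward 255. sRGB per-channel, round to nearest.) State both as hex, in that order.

#C37F67, #FF9973

CSS coral is rgb(255, 127, 80).
47% tone:
  R: 255 + 0.47×(128−255) = 255 − 59.69 = 195.31 → 195
  G: 127 + 0.47×(128−127) = 127 + 0.47 = 127.47 → 127
  B: 80 + 0.47×(128−80) = 80 + 22.56 = 102.56 → 103
  → #C37F67
20% tint:
  R: 255 + 0.2×(255−255) = 255 + 0 = 255 → 255
  G: 127 + 25.6 = 152.6 → 153
  B: 80 + 35 = 115 → 115
  → #FF9973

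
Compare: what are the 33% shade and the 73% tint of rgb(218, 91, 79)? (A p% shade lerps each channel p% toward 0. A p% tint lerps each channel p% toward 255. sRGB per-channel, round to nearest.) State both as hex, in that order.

33% shade:
  R: 218 + 0.33×(0−218) = 218 − 71.94 = 146.06 → 146
  G: 91 + 0.33×(0−91) = 91 − 30.03 = 60.97 → 61
  B: 79 − 26.07 = 52.93 → 53
  → #923d35
73% tint:
  R: 218 + 0.73×(255−218) = 218 + 27.01 = 245.01 → 245
  G: 91 + 0.73×(255−91) = 91 + 119.72 = 210.72 → 211
  B: 79 + 0.73×(255−79) = 79 + 128.48 = 207.48 → 207
  → #f5d3cf

#923d35, #f5d3cf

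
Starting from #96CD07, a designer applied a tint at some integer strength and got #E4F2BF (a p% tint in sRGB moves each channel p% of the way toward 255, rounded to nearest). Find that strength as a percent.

#96CD07 is rgb(150, 205, 7); #E4F2BF is rgb(228, 242, 191).
On the B channel (widest range): 191 ≈ 7 + (p/100)(255 − 7), so p ≈ 100×(191 − 7)/(255 − 7) = 18400/248 = 74.19.
p = 74 reproduces all three channels after rounding.

74%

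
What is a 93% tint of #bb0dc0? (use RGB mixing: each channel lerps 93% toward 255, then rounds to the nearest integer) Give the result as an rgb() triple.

rgb(250, 238, 251)

#bb0dc0 is rgb(187, 13, 192).
Lerp each channel 93% toward 255:
  R: 187 + 63.24 = 250.24 → 250
  G: 13 + 0.93×(255−13) = 13 + 225.06 = 238.06 → 238
  B: 192 + 0.93×(255−192) = 192 + 58.59 = 250.59 → 251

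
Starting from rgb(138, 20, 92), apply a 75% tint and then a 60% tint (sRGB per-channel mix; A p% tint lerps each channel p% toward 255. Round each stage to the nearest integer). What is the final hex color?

Per channel, c → c + 0.75(255 − c):
  R: 138 + 87.75 = 225.75 → 226
  G: 20 + 0.75×(255−20) = 20 + 176.25 = 196.25 → 196
  B: 92 + 122.25 = 214.25 → 214
After the tint: rgb(226, 196, 214) = #E2C4D6.
Lerp each channel 60% toward 255:
  R: 226 + 0.6×(255−226) = 226 + 17.4 = 243.4 → 243
  G: 196 + 0.6×(255−196) = 196 + 35.4 = 231.4 → 231
  B: 214 + 24.6 = 238.6 → 239
rgb(243, 231, 239) = #F3E7EF.

#F3E7EF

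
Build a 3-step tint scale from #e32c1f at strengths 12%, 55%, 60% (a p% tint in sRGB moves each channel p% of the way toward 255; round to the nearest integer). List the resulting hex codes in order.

#e6453a, #f2a09a, #f4aba5

#e32c1f is rgb(227, 44, 31).
12%: (227 + 3.36 = 230.36→230, 44 + 25.32 = 69.32→69, 31 + 26.88 = 57.88→58) → #e6453a
55%: (227 + 15.4 = 242.4→242, 44 + 116.05 = 160.05→160, 31 + 123.2 = 154.2→154) → #f2a09a
60%: (227 + 16.8 = 243.8→244, 44 + 126.6 = 170.6→171, 31 + 134.4 = 165.4→165) → #f4aba5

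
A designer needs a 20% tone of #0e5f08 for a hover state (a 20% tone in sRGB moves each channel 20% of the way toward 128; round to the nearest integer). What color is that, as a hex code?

#0e5f08 is rgb(14, 95, 8).
Lerp each channel 20% toward 128:
  R: 14 + 0.2×(128−14) = 14 + 22.8 = 36.8 → 37
  G: 95 + 0.2×(128−95) = 95 + 6.6 = 101.6 → 102
  B: 8 + 0.2×(128−8) = 8 + 24 = 32 → 32
rgb(37, 102, 32) = #256620.

#256620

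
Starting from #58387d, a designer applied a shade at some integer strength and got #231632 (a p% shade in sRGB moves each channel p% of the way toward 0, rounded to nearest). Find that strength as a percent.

#58387d is rgb(88, 56, 125); #231632 is rgb(35, 22, 50).
On the B channel (widest range): 50 ≈ 125 + (p/100)(0 − 125), so p ≈ 100×(50 − 125)/(0 − 125) = -7500/-125 = 60.00.
p = 60 reproduces all three channels after rounding.

60%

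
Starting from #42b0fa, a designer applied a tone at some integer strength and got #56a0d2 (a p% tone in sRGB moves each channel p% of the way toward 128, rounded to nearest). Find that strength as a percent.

33%

#42b0fa is rgb(66, 176, 250); #56a0d2 is rgb(86, 160, 210).
On the B channel (widest range): 210 ≈ 250 + (p/100)(128 − 250), so p ≈ 100×(210 − 250)/(128 − 250) = -4000/-122 = 32.79.
p = 33 reproduces all three channels after rounding.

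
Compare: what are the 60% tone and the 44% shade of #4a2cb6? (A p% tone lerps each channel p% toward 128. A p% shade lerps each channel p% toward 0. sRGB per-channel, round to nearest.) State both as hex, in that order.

#4a2cb6 is rgb(74, 44, 182).
60% tone:
  R: 74 + 32.4 = 106.4 → 106
  G: 44 + 0.6×(128−44) = 44 + 50.4 = 94.4 → 94
  B: 182 − 32.4 = 149.6 → 150
  → #6a5e96
44% shade:
  R: 74 − 32.56 = 41.44 → 41
  G: 44 + 0.44×(0−44) = 44 − 19.36 = 24.64 → 25
  B: 182 − 80.08 = 101.92 → 102
  → #291966

#6a5e96, #291966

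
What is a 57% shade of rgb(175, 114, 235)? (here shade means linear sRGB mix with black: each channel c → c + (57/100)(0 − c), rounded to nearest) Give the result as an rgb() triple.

rgb(75, 49, 101)

A 57% shade moves each channel 57% toward 0:
  R: 175 + 0.57×(0−175) = 175 − 99.75 = 75.25 → 75
  G: 114 + 0.57×(0−114) = 114 − 64.98 = 49.02 → 49
  B: 235 − 133.95 = 101.05 → 101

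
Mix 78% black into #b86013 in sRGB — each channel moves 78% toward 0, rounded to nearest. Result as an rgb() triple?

#b86013 is rgb(184, 96, 19).
Per channel, c → c + 0.78(0 − c):
  R: 184 − 143.52 = 40.48 → 40
  G: 96 + 0.78×(0−96) = 96 − 74.88 = 21.12 → 21
  B: 19 + 0.78×(0−19) = 19 − 14.82 = 4.18 → 4

rgb(40, 21, 4)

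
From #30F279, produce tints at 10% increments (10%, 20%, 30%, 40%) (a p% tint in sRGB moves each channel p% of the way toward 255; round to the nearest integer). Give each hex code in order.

#30F279 is rgb(48, 242, 121).
10%: (48 + 20.7 = 68.7→69, 242 + 1.3 = 243.3→243, 121 + 13.4 = 134.4→134) → #45F386
20%: (48 + 41.4 = 89.4→89, 242 + 2.6 = 244.6→245, 121 + 26.8 = 147.8→148) → #59F594
30%: (48 + 62.1 = 110.1→110, 242 + 3.9 = 245.9→246, 121 + 40.2 = 161.2→161) → #6EF6A1
40%: (48 + 82.8 = 130.8→131, 242 + 5.2 = 247.2→247, 121 + 53.6 = 174.6→175) → #83F7AF

#45F386, #59F594, #6EF6A1, #83F7AF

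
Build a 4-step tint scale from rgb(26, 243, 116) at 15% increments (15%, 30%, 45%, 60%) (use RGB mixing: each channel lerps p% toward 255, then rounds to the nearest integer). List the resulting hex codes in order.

15%: (26 + 34.35 = 60.35→60, 243 + 1.8 = 244.8→245, 116 + 20.85 = 136.85→137) → #3cf589
30%: (26 + 68.7 = 94.7→95, 243 + 3.6 = 246.6→247, 116 + 41.7 = 157.7→158) → #5ff79e
45%: (26 + 103.05 = 129.05→129, 243 + 5.4 = 248.4→248, 116 + 62.55 = 178.55→179) → #81f8b3
60%: (26 + 137.4 = 163.4→163, 243 + 7.2 = 250.2→250, 116 + 83.4 = 199.4→199) → #a3fac7

#3cf589, #5ff79e, #81f8b3, #a3fac7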